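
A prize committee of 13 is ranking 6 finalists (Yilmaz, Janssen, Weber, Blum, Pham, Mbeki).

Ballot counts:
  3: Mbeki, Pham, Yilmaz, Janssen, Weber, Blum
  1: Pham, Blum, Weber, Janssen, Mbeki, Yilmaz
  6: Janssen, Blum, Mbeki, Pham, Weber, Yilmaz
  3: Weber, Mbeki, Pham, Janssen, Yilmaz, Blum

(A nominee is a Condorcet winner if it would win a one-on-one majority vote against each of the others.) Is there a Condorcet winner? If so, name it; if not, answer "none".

none

Pairwise majorities:
Yilmaz vs Janssen: Yilmaz is ranked higher on 3 ballots, Janssen on 10. Janssen wins 10–3.
Yilmaz vs Weber: 3 for Yilmaz, 10 for Weber — Weber by 10–3.
Yilmaz vs Blum: Yilmaz is ranked higher on 3+3 = 6 ballots, Blum on 7. Blum wins 7–6.
Yilmaz vs Pham: Yilmaz is ranked higher on 0 ballots, Pham on 13. Pham wins 13–0.
Yilmaz vs Mbeki: 0 to 13, Mbeki.
Janssen vs Weber: 3+6 = 9 for Janssen, 4 for Weber — Janssen by 9–4.
Janssen vs Blum: 3+6+3 = 12 for Janssen, 1 for Blum — Janssen by 12–1.
Janssen vs Pham: Janssen is ranked higher on 6 ballots, Pham on 7. Pham wins 7–6.
Janssen vs Mbeki: Janssen preferred on 1+6 = 7 ballots; Janssen wins 7–6.
Weber vs Blum: 3+3 = 6 for Weber, 7 for Blum — Blum by 7–6.
Weber vs Pham: 3 to 10, Pham.
Weber vs Mbeki: 4 to 9, Mbeki.
Blum vs Pham: 6 to 7, Pham.
Blum vs Mbeki: Blum preferred on 1+6 = 7 ballots; Blum wins 7–6.
Pham vs Mbeki: Pham preferred on 1 ballot; Mbeki wins 12–1.
Each nominee drops at least one matchup (Yilmaz loses to Janssen; Janssen loses to Pham; Weber loses to Janssen; Blum loses to Janssen; Pham loses to Mbeki; Mbeki loses to Janssen); the cycle Janssen beats Mbeki beats Pham beats Janssen rules out a Condorcet winner.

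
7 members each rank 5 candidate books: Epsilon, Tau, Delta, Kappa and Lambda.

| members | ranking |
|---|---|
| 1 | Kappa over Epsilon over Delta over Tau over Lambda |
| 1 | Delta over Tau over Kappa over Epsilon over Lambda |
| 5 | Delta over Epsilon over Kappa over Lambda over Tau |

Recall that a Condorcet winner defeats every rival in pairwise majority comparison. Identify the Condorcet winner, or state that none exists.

Delta

Check each pair by majority over 7 ballots:
Epsilon vs Tau: Epsilon is ranked higher on 1+5 = 6 ballots, Tau on 1. Epsilon wins 6–1.
Epsilon vs Delta: Epsilon is ranked higher on 1 ballot, Delta on 6. Delta wins 6–1.
Epsilon vs Kappa: 5 to 2, Epsilon.
Epsilon vs Lambda: Epsilon preferred on 1+1+5 = 7 ballots; Epsilon wins 7–0.
Tau vs Delta: 0 for Tau, 7 for Delta — Delta by 7–0.
Tau vs Kappa: Tau preferred on 1 ballot; Kappa wins 6–1.
Tau vs Lambda: 1+1 = 2 for Tau, 5 for Lambda — Lambda by 5–2.
Delta vs Kappa: 1+5 = 6 for Delta, 1 for Kappa — Delta by 6–1.
Delta vs Lambda: Delta is ranked higher on 1+1+5 = 7 ballots, Lambda on 0. Delta wins 7–0.
Kappa vs Lambda: Kappa preferred on 1+1+5 = 7 ballots; Kappa wins 7–0.
Delta wins every pairwise contest, so Delta is the Condorcet winner.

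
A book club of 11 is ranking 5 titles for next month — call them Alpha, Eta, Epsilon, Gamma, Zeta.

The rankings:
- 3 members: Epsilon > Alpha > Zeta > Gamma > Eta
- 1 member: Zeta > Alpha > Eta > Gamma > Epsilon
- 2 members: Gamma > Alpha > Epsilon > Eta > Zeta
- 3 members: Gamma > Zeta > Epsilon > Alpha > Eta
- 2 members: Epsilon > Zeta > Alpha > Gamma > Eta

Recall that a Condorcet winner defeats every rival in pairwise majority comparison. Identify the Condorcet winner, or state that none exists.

Head-to-head results (11 members):
Alpha vs Eta: Alpha preferred on 3+1+2+3+2 = 11 ballots; Alpha wins 11–0.
Alpha vs Epsilon: 1+2 = 3 for Alpha, 8 for Epsilon — Epsilon by 8–3.
Alpha vs Gamma: 6 to 5, Alpha.
Alpha vs Zeta: Alpha is ranked higher on 3+2 = 5 ballots, Zeta on 6. Zeta wins 6–5.
Eta vs Epsilon: Eta is ranked higher on 1 ballot, Epsilon on 10. Epsilon wins 10–1.
Eta vs Gamma: 1 to 10, Gamma.
Eta vs Zeta: Eta is ranked higher on 2 ballots, Zeta on 9. Zeta wins 9–2.
Epsilon vs Gamma: 5 to 6, Gamma.
Epsilon vs Zeta: Epsilon is ranked higher on 3+2+2 = 7 ballots, Zeta on 4. Epsilon wins 7–4.
Gamma vs Zeta: 2+3 = 5 for Gamma, 6 for Zeta — Zeta by 6–5.
No book is unbeaten: Alpha loses to Epsilon; Eta loses to Alpha; Epsilon loses to Gamma; Gamma loses to Alpha; Zeta loses to Epsilon. In particular Alpha beats Gamma beats Epsilon beats Alpha is a majority cycle — no Condorcet winner exists.

none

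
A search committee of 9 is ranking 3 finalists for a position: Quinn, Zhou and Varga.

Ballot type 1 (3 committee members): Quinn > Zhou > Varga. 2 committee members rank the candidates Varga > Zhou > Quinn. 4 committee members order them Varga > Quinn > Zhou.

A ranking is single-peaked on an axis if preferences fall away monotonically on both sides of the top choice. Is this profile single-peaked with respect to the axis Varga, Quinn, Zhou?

Axis positions: Varga=1, Quinn=2, Zhou=3.
Ballot type 1 (peak Quinn at position 2): ranking walks positions 2-3-1, expanding outward from the peak — single-peaked.
Ballot type 2: ranking walks positions 1-3-2; Zhou is ranked above Quinn even though Quinn lies between Zhou and the peak Varga on the axis — preferences dip and rise again. Not single-peaked.
Ballot type 3 (peak Varga at position 1): ranking walks positions 1-2-3, expanding outward from the peak — single-peaked.
Ballot type 2 violates single-peakedness, so the profile is not single-peaked on this axis.

no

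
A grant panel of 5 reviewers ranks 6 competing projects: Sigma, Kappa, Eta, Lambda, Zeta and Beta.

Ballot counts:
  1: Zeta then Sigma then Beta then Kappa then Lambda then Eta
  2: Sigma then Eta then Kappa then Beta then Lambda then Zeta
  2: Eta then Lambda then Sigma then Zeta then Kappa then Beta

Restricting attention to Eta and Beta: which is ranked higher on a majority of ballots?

Ballots ranking Eta above Beta: 2 + 2 = 4.
Ballots ranking Beta above Eta: 5 − 4 = 1.
Eta wins the head-to-head 4–1.

Eta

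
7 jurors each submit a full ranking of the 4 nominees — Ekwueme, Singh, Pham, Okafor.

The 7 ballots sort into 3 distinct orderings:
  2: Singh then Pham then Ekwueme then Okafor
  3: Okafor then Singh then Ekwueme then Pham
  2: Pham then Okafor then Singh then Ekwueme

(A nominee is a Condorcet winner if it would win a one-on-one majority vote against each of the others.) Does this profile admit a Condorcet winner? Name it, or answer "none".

none

Pairwise majorities:
Ekwueme–Singh: Singh 7–0.
Ekwueme vs Pham: Ekwueme preferred on 3 ballots; Pham wins 4–3.
Ekwueme vs Okafor: Okafor wins 5–2.
Singh vs Pham: Singh wins 5–2.
Singh vs Okafor: Okafor, 5–2.
Pham vs Okafor: 4 to 3, Pham.
Every nominee loses at least once (Ekwueme loses to Singh; Singh loses to Okafor; Pham loses to Singh; Okafor loses to Pham). The majority relation contains the cycle Singh beats Pham beats Okafor beats Singh, so there is no Condorcet winner.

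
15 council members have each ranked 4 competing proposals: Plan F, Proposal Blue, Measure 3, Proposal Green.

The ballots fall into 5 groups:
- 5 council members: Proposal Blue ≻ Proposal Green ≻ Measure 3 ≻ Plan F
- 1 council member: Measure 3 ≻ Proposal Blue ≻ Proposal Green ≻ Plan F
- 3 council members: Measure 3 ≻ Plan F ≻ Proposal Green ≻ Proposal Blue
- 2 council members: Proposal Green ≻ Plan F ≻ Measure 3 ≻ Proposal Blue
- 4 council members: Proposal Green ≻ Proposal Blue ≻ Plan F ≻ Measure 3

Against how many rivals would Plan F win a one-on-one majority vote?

Plan F against each rival (15 council members):
Plan F vs Proposal Blue: Plan F is ranked higher on 3+2 = 5 ballots, Proposal Blue on 10. Proposal Blue wins 10–5.
Plan F–Measure 3: Measure 3 9–6.
Plan F–Proposal Green: Proposal Green 12–3.
Plan F beats no one; loses to Proposal Blue, Measure 3, Proposal Green — 0 pairwise wins.

0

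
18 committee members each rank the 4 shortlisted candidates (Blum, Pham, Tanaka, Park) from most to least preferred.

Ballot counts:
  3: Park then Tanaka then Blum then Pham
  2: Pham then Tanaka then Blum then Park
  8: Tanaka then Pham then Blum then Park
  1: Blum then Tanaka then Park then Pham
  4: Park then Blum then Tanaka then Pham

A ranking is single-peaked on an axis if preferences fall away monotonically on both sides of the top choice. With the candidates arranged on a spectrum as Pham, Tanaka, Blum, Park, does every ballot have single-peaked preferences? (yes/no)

no

Axis positions: Pham=1, Tanaka=2, Blum=3, Park=4.
Bloc 1: ranking walks positions 4-2-3-1; Tanaka is ranked above Blum even though Blum lies between Tanaka and the peak Park on the axis — preferences dip and rise again. Not single-peaked.
Bloc 2 (peak Pham at position 1): ranking walks positions 1-2-3-4, expanding outward from the peak — single-peaked.
Bloc 3 (peak Tanaka at position 2): ranking walks positions 2-1-3-4, expanding outward from the peak — single-peaked.
Bloc 4 (peak Blum at position 3): ranking walks positions 3-2-4-1, expanding outward from the peak — single-peaked.
Bloc 5 (peak Park at position 4): ranking walks positions 4-3-2-1, expanding outward from the peak — single-peaked.
Bloc 1 violates single-peakedness, so the profile is not single-peaked on this axis.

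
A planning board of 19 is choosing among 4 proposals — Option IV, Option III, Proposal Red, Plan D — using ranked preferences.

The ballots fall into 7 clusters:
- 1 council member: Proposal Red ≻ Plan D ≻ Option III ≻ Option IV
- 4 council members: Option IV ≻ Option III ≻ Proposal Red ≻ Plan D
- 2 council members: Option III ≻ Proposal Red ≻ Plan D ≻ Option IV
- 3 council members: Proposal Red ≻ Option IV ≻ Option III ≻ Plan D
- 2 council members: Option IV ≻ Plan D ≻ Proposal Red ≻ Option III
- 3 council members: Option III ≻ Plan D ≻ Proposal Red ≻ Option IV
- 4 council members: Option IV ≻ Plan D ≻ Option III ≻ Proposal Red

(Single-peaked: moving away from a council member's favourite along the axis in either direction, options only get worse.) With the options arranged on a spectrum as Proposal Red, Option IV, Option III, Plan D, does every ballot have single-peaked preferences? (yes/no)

no

Axis positions: Proposal Red=1, Option IV=2, Option III=3, Plan D=4.
Cluster 1: ranking walks positions 1-4-3-2; Plan D is ranked above Option IV even though Option IV lies between Plan D and the peak Proposal Red on the axis — preferences dip and rise again. Not single-peaked.
Cluster 2 (peak Option IV at position 2): ranking walks positions 2-3-1-4, expanding outward from the peak — single-peaked.
Cluster 3: ranking walks positions 3-1-4-2; Proposal Red is ranked above Option IV even though Option IV lies between Proposal Red and the peak Option III on the axis — preferences dip and rise again. Not single-peaked.
Cluster 4 (peak Proposal Red at position 1): ranking walks positions 1-2-3-4, expanding outward from the peak — single-peaked.
Cluster 5: ranking walks positions 2-4-1-3; Plan D is ranked above Option III even though Option III lies between Plan D and the peak Option IV on the axis — preferences dip and rise again. Not single-peaked.
Cluster 6: ranking walks positions 3-4-1-2; Proposal Red is ranked above Option IV even though Option IV lies between Proposal Red and the peak Option III on the axis — preferences dip and rise again. Not single-peaked.
Cluster 7: ranking walks positions 2-4-3-1; Plan D is ranked above Option III even though Option III lies between Plan D and the peak Option IV on the axis — preferences dip and rise again. Not single-peaked.
Cluster 1 violates single-peakedness, so the profile is not single-peaked on this axis.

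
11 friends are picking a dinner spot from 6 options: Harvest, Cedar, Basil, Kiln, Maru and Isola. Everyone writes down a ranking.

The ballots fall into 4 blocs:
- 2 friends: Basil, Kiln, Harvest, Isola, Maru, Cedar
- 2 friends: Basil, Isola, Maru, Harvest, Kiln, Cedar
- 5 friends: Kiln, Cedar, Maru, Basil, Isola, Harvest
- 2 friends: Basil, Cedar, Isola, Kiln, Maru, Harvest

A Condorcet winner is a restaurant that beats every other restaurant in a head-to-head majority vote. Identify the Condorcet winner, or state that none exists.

Basil

Pairwise majorities:
Harvest–Cedar: Cedar 7–4.
Harvest vs Basil: Basil, 11–0.
Harvest vs Kiln: Kiln, 9–2.
Harvest–Maru: Maru 9–2.
Harvest–Isola: Isola 9–2.
Cedar vs Basil: Basil wins 6–5.
Cedar–Kiln: Kiln 9–2.
Cedar vs Maru: Cedar, 7–4.
Cedar vs Isola: Cedar wins 7–4.
Basil–Kiln: Basil 6–5.
Basil vs Maru: Basil wins 6–5.
Basil vs Isola: Basil wins 11–0.
Kiln vs Maru: Kiln wins 9–2.
Kiln vs Isola: Kiln wins 7–4.
Maru vs Isola: Isola wins 6–5.
Only Basil has no losses; Basil is the Condorcet winner.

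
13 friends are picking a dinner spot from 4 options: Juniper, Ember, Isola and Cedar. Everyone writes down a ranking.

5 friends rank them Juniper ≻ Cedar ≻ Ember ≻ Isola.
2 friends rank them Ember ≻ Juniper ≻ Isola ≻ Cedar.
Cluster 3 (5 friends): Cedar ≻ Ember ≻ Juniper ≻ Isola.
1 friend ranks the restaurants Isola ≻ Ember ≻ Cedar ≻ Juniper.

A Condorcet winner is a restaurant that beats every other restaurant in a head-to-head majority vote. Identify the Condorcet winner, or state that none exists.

Pairwise majorities:
Juniper vs Ember: Juniper preferred on 5 ballots; Ember wins 8–5.
Juniper vs Isola: 12 to 1, Juniper.
Juniper–Cedar: Juniper 7–6.
Ember vs Isola: Ember, 12–1.
Ember vs Cedar: Ember is ranked higher on 2+1 = 3 ballots, Cedar on 10. Cedar wins 10–3.
Isola vs Cedar: Isola preferred on 2+1 = 3 ballots; Cedar wins 10–3.
No restaurant is unbeaten: Juniper loses to Ember; Ember loses to Cedar; Isola loses to Juniper; Cedar loses to Juniper. In particular Juniper > Cedar > Ember > Juniper is a majority cycle — no Condorcet winner exists.

none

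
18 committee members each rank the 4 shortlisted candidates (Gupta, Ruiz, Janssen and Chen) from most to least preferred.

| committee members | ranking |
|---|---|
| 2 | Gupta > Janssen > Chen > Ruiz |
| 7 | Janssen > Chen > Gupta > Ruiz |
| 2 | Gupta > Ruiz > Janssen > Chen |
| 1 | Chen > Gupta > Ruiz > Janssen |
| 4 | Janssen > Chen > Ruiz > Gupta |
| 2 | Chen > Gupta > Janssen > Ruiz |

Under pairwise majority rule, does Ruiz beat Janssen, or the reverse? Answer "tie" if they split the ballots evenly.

Janssen

Ballots ranking Ruiz above Janssen: 2 + 1 = 3.
Ballots ranking Janssen above Ruiz: 18 − 3 = 15.
Janssen wins the head-to-head 15–3.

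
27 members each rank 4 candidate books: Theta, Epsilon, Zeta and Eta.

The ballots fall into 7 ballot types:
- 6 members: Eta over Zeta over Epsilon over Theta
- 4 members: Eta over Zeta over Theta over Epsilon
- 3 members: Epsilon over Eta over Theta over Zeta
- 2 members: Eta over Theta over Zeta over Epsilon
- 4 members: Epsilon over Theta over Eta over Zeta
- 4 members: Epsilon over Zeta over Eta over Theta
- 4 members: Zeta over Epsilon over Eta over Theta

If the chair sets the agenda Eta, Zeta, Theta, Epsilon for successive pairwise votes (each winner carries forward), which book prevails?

Round 1: Eta vs Zeta — 19–8, Eta advances.
Round 2: Eta vs Theta — 23–4, Eta advances.
Round 3: Eta vs Epsilon — 12–15, Epsilon advances.
Epsilon survives the agenda.

Epsilon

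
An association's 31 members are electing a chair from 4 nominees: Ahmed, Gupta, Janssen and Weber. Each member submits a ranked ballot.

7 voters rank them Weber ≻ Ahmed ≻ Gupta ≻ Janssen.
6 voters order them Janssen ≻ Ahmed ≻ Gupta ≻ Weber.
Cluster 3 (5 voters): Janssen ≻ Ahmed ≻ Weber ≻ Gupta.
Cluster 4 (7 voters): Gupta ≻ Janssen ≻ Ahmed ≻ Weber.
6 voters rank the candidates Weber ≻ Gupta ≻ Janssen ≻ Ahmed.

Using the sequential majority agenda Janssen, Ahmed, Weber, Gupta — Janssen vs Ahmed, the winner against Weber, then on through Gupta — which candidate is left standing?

Round 1: Janssen vs Ahmed — 24–7, Janssen advances.
Round 2: Janssen vs Weber — 18–13, Janssen advances.
Round 3: Janssen vs Gupta — 11–20, Gupta advances.
Gupta survives the agenda.

Gupta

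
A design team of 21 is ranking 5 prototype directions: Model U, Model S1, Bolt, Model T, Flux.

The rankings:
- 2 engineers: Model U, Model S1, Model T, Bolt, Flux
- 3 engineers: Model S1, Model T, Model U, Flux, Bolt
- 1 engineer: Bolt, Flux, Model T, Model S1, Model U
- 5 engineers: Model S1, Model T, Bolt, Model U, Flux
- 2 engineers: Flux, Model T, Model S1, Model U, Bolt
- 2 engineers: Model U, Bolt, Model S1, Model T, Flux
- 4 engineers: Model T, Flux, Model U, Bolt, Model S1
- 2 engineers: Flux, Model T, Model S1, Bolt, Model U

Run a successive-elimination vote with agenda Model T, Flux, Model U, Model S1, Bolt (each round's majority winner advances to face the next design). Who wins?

Round 1: Model T vs Flux — 16–5, Model T advances.
Round 2: Model T vs Model U — 17–4, Model T advances.
Round 3: Model T vs Model S1 — 9–12, Model S1 advances.
Round 4: Model S1 vs Bolt — 14–7, Model S1 advances.
Model S1 survives the agenda.

Model S1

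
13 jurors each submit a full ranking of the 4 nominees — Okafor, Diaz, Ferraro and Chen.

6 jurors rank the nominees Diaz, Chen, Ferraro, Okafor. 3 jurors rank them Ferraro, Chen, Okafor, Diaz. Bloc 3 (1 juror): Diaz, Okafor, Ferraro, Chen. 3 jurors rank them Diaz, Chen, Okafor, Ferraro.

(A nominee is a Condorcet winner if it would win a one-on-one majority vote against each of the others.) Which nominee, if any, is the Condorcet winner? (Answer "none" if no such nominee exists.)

Check each pair by majority over 13 ballots:
Okafor vs Diaz: 3 for Okafor, 10 for Diaz — Diaz by 10–3.
Okafor vs Ferraro: 4 to 9, Ferraro.
Okafor vs Chen: Okafor is ranked higher on 1 ballot, Chen on 12. Chen wins 12–1.
Diaz vs Ferraro: Diaz preferred on 6+1+3 = 10 ballots; Diaz wins 10–3.
Diaz vs Chen: Diaz wins 10–3.
Ferraro vs Chen: Chen, 9–4.
Diaz wins every pairwise contest, so Diaz is the Condorcet winner.

Diaz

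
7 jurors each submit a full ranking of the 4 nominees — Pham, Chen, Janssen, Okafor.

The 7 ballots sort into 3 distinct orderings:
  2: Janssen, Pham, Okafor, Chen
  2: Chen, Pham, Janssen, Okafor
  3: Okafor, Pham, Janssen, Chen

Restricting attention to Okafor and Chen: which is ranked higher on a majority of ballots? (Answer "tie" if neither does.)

Okafor

Ballots ranking Okafor above Chen: 2 + 3 = 5.
Ballots ranking Chen above Okafor: 7 − 5 = 2.
Okafor wins the head-to-head 5–2.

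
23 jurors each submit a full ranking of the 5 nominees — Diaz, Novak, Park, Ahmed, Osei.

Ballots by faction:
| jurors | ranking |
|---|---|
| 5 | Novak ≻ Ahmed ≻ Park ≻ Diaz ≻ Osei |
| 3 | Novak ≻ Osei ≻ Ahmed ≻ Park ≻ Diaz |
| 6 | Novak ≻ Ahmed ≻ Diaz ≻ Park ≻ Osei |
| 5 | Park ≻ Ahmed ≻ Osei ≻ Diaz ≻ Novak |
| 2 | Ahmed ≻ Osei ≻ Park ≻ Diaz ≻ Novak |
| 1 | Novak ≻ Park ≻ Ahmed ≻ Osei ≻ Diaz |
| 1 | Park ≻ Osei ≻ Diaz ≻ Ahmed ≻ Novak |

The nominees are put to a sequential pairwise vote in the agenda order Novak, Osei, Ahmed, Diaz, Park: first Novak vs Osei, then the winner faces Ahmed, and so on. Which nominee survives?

Novak

Round 1: Novak vs Osei — 15–8, Novak advances.
Round 2: Novak vs Ahmed — 15–8, Novak advances.
Round 3: Novak vs Diaz — 15–8, Novak advances.
Round 4: Novak vs Park — 15–8, Novak advances.
The agenda winner is Novak.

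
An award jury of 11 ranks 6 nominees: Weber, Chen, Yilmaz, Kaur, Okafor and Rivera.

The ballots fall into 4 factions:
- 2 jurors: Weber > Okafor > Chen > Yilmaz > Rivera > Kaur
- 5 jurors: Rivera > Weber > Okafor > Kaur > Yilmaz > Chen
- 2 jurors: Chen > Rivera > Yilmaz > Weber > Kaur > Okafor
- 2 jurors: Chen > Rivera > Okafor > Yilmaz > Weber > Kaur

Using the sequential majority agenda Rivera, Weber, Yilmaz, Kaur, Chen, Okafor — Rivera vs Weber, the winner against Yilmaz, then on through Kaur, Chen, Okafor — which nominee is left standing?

Round 1: Rivera vs Weber — 9–2, Rivera advances.
Round 2: Rivera vs Yilmaz — 9–2, Rivera advances.
Round 3: Rivera vs Kaur — 11–0, Rivera advances.
Round 4: Rivera vs Chen — 5–6, Chen advances.
Round 5: Chen vs Okafor — 4–7, Okafor advances.
The agenda winner is Okafor.

Okafor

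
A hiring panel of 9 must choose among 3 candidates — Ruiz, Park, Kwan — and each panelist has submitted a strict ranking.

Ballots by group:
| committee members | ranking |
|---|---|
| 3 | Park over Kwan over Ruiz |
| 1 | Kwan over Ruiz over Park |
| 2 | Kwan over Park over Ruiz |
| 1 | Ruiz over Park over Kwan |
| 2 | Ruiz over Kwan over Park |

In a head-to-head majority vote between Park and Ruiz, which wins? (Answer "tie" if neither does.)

Park

Ballots ranking Park above Ruiz: 3 + 2 = 5.
Ballots ranking Ruiz above Park: 9 − 5 = 4.
Park wins the head-to-head 5–4.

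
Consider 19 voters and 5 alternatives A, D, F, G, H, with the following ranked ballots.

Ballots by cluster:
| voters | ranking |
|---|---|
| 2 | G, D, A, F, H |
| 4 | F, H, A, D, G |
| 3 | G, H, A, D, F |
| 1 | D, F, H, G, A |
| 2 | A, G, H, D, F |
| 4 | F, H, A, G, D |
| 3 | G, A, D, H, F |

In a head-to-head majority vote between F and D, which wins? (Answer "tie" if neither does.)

Ballots ranking F above D: 4 + 4 = 8.
Ballots ranking D above F: 19 − 8 = 11.
D wins the head-to-head 11–8.

D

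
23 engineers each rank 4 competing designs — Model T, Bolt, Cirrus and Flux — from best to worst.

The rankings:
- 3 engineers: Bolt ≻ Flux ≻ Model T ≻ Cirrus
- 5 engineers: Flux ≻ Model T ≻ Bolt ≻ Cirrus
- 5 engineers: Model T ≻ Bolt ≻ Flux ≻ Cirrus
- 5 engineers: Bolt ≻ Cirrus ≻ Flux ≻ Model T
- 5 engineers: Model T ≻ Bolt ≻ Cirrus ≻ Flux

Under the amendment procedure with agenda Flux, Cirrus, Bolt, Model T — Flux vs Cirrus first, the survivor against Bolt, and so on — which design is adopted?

Model T

Round 1: Flux vs Cirrus — 13–10, Flux advances.
Round 2: Flux vs Bolt — 5–18, Bolt advances.
Round 3: Bolt vs Model T — 8–15, Model T advances.
The agenda winner is Model T.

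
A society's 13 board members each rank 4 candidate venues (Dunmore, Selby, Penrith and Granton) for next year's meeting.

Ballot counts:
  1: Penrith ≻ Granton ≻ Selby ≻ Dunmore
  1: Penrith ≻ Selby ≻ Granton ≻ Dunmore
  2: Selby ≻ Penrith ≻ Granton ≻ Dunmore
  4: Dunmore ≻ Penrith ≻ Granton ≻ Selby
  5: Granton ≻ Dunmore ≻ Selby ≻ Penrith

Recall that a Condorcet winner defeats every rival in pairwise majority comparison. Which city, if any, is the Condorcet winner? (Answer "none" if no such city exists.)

Head-to-head results (13 organisers):
Dunmore vs Selby: Dunmore wins 9–4.
Dunmore vs Penrith: Dunmore wins 9–4.
Dunmore vs Granton: Granton, 9–4.
Selby vs Penrith: Selby wins 7–6.
Selby vs Granton: Granton, 10–3.
Penrith–Granton: Penrith 8–5.
Each city drops at least one matchup (Dunmore loses to Granton; Selby loses to Dunmore; Penrith loses to Dunmore; Granton loses to Penrith); the cycle Dunmore > Penrith > Granton > Dunmore rules out a Condorcet winner.

none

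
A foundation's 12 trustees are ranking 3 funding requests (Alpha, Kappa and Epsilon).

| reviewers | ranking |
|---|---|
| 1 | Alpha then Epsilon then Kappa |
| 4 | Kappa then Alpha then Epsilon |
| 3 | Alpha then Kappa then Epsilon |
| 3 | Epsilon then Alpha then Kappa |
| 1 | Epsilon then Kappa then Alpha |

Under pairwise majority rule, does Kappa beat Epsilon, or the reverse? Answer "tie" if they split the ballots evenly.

Ballots ranking Kappa above Epsilon: 4 + 3 = 7.
Ballots ranking Epsilon above Kappa: 12 − 7 = 5.
Kappa wins the head-to-head 7–5.

Kappa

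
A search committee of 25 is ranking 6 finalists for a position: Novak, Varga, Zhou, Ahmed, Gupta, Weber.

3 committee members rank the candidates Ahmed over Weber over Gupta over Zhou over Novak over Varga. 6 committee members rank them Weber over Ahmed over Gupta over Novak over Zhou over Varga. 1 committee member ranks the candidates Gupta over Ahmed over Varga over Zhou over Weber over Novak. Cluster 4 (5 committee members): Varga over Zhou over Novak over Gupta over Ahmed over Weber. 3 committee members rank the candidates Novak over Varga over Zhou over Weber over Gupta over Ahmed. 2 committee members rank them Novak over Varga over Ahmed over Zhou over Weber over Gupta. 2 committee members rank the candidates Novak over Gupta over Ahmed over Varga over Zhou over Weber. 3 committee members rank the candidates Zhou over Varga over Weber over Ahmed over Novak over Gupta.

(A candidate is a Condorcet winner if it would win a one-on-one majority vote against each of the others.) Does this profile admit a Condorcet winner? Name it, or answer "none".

none

Pairwise majorities:
Novak vs Varga: Novak is ranked higher on 3+6+3+2+2 = 16 ballots, Varga on 9. Novak wins 16–9.
Novak vs Zhou: Novak is ranked higher on 6+3+2+2 = 13 ballots, Zhou on 12. Novak wins 13–12.
Novak vs Ahmed: 5+3+2+2 = 12 for Novak, 13 for Ahmed — Ahmed by 13–12.
Novak vs Gupta: Novak preferred on 5+3+2+2+3 = 15 ballots; Novak wins 15–10.
Novak vs Weber: 12 to 13, Weber.
Varga vs Zhou: Varga preferred on 1+5+3+2+2 = 13 ballots; Varga wins 13–12.
Varga vs Ahmed: 13 to 12, Varga.
Varga vs Gupta: Varga preferred on 5+3+2+3 = 13 ballots; Varga wins 13–12.
Varga vs Weber: 16 to 9, Varga.
Zhou vs Ahmed: 11 to 14, Ahmed.
Zhou vs Gupta: 13 to 12, Zhou.
Zhou vs Weber: Zhou is ranked higher on 1+5+3+2+2+3 = 16 ballots, Weber on 9. Zhou wins 16–9.
Ahmed vs Gupta: Ahmed preferred on 3+6+2+3 = 14 ballots; Ahmed wins 14–11.
Ahmed vs Weber: Ahmed is ranked higher on 3+1+5+2+2 = 13 ballots, Weber on 12. Ahmed wins 13–12.
Gupta vs Weber: 1+5+2 = 8 for Gupta, 17 for Weber — Weber by 17–8.
Each candidate drops at least one matchup (Novak loses to Ahmed; Varga loses to Novak; Zhou loses to Novak; Ahmed loses to Varga; Gupta loses to Novak; Weber loses to Varga); the cycle Novak beats Varga beats Ahmed beats Novak rules out a Condorcet winner.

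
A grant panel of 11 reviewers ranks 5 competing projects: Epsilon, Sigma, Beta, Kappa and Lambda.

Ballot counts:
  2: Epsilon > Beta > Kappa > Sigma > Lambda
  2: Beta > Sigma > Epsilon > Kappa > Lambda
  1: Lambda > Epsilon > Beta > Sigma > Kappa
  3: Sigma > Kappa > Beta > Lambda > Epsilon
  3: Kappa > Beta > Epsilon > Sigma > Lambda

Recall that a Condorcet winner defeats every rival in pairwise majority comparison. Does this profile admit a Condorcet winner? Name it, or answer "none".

Pairwise majorities:
Epsilon vs Sigma: Epsilon wins 6–5.
Epsilon vs Beta: Beta, 8–3.
Epsilon vs Kappa: Kappa wins 6–5.
Epsilon vs Lambda: Epsilon wins 7–4.
Sigma vs Beta: Beta, 8–3.
Sigma vs Kappa: Sigma, 6–5.
Sigma vs Lambda: Sigma wins 10–1.
Beta vs Kappa: Kappa, 6–5.
Beta–Lambda: Beta 10–1.
Kappa vs Lambda: Kappa, 10–1.
Each project drops at least one matchup (Epsilon loses to Beta; Sigma loses to Epsilon; Beta loses to Kappa; Kappa loses to Sigma; Lambda loses to Epsilon); the cycle Epsilon beats Sigma beats Kappa beats Epsilon rules out a Condorcet winner.

none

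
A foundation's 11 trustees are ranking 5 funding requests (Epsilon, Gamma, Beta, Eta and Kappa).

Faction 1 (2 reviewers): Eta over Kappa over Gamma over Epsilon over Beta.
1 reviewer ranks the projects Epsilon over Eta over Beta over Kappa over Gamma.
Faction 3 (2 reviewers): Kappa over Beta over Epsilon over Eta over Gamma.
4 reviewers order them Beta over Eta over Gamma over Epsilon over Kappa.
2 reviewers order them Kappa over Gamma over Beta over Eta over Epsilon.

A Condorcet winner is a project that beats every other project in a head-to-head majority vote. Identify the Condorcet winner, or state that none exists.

none

Head-to-head results (11 reviewers):
Epsilon vs Gamma: Epsilon preferred on 1+2 = 3 ballots; Gamma wins 8–3.
Epsilon vs Beta: Epsilon preferred on 2+1 = 3 ballots; Beta wins 8–3.
Epsilon vs Eta: Epsilon preferred on 1+2 = 3 ballots; Eta wins 8–3.
Epsilon vs Kappa: Epsilon preferred on 1+4 = 5 ballots; Kappa wins 6–5.
Gamma vs Beta: Gamma is ranked higher on 2+2 = 4 ballots, Beta on 7. Beta wins 7–4.
Gamma vs Eta: 2 to 9, Eta.
Gamma vs Kappa: Gamma is ranked higher on 4 ballots, Kappa on 7. Kappa wins 7–4.
Beta vs Eta: 8 to 3, Beta.
Beta vs Kappa: Beta preferred on 1+4 = 5 ballots; Kappa wins 6–5.
Eta vs Kappa: Eta is ranked higher on 2+1+4 = 7 ballots, Kappa on 4. Eta wins 7–4.
No project is unbeaten: Epsilon loses to Gamma; Gamma loses to Beta; Beta loses to Kappa; Eta loses to Beta; Kappa loses to Eta. In particular Beta → Eta → Kappa → Beta is a majority cycle — no Condorcet winner exists.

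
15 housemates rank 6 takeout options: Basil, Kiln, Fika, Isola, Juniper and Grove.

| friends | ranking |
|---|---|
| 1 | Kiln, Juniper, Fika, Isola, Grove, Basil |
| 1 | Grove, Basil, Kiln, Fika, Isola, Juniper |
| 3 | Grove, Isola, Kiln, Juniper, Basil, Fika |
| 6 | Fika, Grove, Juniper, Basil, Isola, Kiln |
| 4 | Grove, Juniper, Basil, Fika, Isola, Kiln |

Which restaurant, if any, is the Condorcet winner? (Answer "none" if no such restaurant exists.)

Check each pair by majority over 15 ballots:
Basil vs Kiln: 1+6+4 = 11 for Basil, 4 for Kiln — Basil by 11–4.
Basil vs Fika: 1+3+4 = 8 for Basil, 7 for Fika — Basil by 8–7.
Basil vs Isola: 11 to 4, Basil.
Basil vs Juniper: 1 to 14, Juniper.
Basil vs Grove: 0 for Basil, 15 for Grove — Grove by 15–0.
Kiln vs Fika: 1+1+3 = 5 for Kiln, 10 for Fika — Fika by 10–5.
Kiln vs Isola: Kiln is ranked higher on 1+1 = 2 ballots, Isola on 13. Isola wins 13–2.
Kiln vs Juniper: Kiln preferred on 1+1+3 = 5 ballots; Juniper wins 10–5.
Kiln vs Grove: 1 to 14, Grove.
Fika vs Isola: 12 to 3, Fika.
Fika vs Juniper: Fika preferred on 1+6 = 7 ballots; Juniper wins 8–7.
Fika vs Grove: 7 to 8, Grove.
Isola vs Juniper: Isola preferred on 1+3 = 4 ballots; Juniper wins 11–4.
Isola vs Grove: 1 to 14, Grove.
Juniper vs Grove: 1 to 14, Grove.
Only Grove has no losses; Grove is the Condorcet winner.

Grove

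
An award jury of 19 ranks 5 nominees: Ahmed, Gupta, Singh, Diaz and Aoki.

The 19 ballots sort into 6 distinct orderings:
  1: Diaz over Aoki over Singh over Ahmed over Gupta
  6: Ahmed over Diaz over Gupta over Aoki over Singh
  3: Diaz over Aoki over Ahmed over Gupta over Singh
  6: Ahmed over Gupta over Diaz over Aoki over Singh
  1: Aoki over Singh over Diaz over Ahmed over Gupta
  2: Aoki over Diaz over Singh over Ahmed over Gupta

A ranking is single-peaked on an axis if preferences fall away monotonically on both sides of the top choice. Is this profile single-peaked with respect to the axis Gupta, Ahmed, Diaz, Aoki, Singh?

Axis positions: Gupta=1, Ahmed=2, Diaz=3, Aoki=4, Singh=5.
Cluster 1 (peak Diaz at position 3): ranking walks positions 3-4-5-2-1, expanding outward from the peak — single-peaked.
Cluster 2 (peak Ahmed at position 2): ranking walks positions 2-3-1-4-5, expanding outward from the peak — single-peaked.
Cluster 3 (peak Diaz at position 3): ranking walks positions 3-4-2-1-5, expanding outward from the peak — single-peaked.
Cluster 4 (peak Ahmed at position 2): ranking walks positions 2-1-3-4-5, expanding outward from the peak — single-peaked.
Cluster 5 (peak Aoki at position 4): ranking walks positions 4-5-3-2-1, expanding outward from the peak — single-peaked.
Cluster 6 (peak Aoki at position 4): ranking walks positions 4-3-5-2-1, expanding outward from the peak — single-peaked.
Every ranking is single-peaked on this axis.

yes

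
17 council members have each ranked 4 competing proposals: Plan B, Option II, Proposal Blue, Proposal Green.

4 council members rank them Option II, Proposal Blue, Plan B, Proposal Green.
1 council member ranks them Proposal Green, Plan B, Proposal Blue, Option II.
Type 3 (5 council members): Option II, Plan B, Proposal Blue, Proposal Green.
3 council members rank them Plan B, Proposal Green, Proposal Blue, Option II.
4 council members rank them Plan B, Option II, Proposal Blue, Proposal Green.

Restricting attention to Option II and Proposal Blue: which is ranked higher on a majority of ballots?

Option II

Ballots ranking Option II above Proposal Blue: 4 + 5 + 4 = 13.
Ballots ranking Proposal Blue above Option II: 17 − 13 = 4.
Option II wins the head-to-head 13–4.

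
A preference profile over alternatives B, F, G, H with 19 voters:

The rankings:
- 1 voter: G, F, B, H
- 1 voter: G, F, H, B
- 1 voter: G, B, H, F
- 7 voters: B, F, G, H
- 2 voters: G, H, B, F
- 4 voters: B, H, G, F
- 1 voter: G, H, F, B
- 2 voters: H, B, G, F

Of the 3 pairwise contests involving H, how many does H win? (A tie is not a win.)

H against each rival (19 voters):
H vs B: H preferred on 1+2+1+2 = 6 ballots; B wins 13–6.
H vs F: 1+2+4+1+2 = 10 for H, 9 for F — H by 10–9.
H vs G: H is ranked higher on 4+2 = 6 ballots, G on 13. G wins 13–6.
H beats F; loses to B, G — 1 pairwise win.

1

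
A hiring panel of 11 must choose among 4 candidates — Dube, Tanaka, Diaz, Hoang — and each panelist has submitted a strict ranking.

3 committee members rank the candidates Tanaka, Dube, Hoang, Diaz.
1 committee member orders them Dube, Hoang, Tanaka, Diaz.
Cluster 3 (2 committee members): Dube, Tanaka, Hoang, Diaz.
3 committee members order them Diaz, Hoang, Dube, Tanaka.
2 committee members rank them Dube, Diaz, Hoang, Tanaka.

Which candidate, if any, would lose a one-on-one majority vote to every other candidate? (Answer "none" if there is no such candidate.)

Pairwise majorities:
Dube vs Tanaka: Dube wins 8–3.
Dube vs Diaz: Dube wins 8–3.
Dube–Hoang: Dube 8–3.
Tanaka vs Diaz: 3+1+2 = 6 for Tanaka, 5 for Diaz — Tanaka by 6–5.
Tanaka vs Hoang: Hoang wins 6–5.
Diaz vs Hoang: 5 to 6, Hoang.
Diaz loses to every other candidate — it is the Condorcet loser.

Diaz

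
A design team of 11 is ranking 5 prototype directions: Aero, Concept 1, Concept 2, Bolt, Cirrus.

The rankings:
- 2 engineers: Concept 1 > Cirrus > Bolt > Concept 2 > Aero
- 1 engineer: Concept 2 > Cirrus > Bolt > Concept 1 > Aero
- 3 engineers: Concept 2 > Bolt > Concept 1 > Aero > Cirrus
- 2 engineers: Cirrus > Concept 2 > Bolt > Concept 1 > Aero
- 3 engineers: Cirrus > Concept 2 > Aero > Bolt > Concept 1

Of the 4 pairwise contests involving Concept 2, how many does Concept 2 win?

3

Concept 2 against each rival (11 engineers):
Concept 2 vs Aero: Concept 2, 11–0.
Concept 2 vs Concept 1: Concept 2, 9–2.
Concept 2 vs Bolt: Concept 2 is ranked higher on 1+3+2+3 = 9 ballots, Bolt on 2. Concept 2 wins 9–2.
Concept 2 vs Cirrus: Cirrus, 7–4.
Concept 2 beats Aero, Concept 1, Bolt; loses to Cirrus — 3 pairwise wins.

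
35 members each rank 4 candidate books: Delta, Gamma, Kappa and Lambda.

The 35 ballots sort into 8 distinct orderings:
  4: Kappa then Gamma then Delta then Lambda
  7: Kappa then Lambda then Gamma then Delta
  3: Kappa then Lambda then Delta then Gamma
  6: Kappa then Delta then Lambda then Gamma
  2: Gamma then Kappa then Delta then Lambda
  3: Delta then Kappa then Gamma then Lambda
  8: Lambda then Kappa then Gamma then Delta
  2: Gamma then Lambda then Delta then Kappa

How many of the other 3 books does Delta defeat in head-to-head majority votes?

0

Delta against each rival (35 members):
Delta vs Gamma: Gamma wins 23–12.
Delta vs Kappa: 3+2 = 5 for Delta, 30 for Kappa — Kappa by 30–5.
Delta vs Lambda: Delta is ranked higher on 4+6+2+3 = 15 ballots, Lambda on 20. Lambda wins 20–15.
Delta beats no one; loses to Gamma, Kappa, Lambda — 0 pairwise wins.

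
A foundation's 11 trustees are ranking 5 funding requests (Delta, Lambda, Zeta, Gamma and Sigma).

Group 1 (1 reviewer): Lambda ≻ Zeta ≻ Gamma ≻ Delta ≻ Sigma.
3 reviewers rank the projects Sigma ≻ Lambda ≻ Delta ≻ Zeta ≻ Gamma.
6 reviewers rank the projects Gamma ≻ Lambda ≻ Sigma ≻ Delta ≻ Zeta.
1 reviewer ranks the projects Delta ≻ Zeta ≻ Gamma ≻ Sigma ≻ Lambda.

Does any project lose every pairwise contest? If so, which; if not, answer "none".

Zeta

Pairwise majorities:
Delta vs Lambda: Lambda wins 10–1.
Delta vs Zeta: 10 to 1, Delta.
Delta vs Gamma: Gamma wins 7–4.
Delta vs Sigma: Sigma, 9–2.
Lambda vs Zeta: 10 to 1, Lambda.
Lambda vs Gamma: Lambda preferred on 1+3 = 4 ballots; Gamma wins 7–4.
Lambda vs Sigma: 1+6 = 7 for Lambda, 4 for Sigma — Lambda by 7–4.
Zeta–Gamma: Gamma 6–5.
Zeta vs Sigma: Zeta preferred on 1+1 = 2 ballots; Sigma wins 9–2.
Gamma vs Sigma: Gamma wins 8–3.
Zeta is beaten in every head-to-head and is the Condorcet loser.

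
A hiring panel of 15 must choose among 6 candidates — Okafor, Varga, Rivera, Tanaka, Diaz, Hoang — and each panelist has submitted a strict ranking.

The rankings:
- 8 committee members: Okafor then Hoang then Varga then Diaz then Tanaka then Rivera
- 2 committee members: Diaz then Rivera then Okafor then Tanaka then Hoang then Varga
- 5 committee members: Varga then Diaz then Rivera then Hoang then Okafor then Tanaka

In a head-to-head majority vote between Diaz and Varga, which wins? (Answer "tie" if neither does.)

Ballots ranking Diaz above Varga: 2.
Ballots ranking Varga above Diaz: 15 − 2 = 13.
Varga wins the head-to-head 13–2.

Varga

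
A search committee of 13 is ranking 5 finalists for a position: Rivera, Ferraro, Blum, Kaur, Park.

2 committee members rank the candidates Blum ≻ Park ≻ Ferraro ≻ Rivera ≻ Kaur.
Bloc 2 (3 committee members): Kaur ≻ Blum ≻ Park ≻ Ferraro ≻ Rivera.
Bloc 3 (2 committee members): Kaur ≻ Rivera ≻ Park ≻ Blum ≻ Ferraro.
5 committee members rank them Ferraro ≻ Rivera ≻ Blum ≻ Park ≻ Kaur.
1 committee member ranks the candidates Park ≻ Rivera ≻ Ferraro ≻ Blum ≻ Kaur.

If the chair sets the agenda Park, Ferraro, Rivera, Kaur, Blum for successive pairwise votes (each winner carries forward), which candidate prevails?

Round 1: Park vs Ferraro — 8–5, Park advances.
Round 2: Park vs Rivera — 6–7, Rivera advances.
Round 3: Rivera vs Kaur — 8–5, Rivera advances.
Round 4: Rivera vs Blum — 8–5, Rivera advances.
The agenda winner is Rivera.

Rivera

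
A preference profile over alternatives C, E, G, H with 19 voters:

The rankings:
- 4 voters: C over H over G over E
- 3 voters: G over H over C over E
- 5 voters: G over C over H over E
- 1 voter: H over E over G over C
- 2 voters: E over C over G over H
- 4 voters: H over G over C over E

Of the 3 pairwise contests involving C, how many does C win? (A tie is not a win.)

C against each rival (19 voters):
C–E: C 16–3.
C–G: G 13–6.
C vs H: 11 to 8, C.
C beats E, H; loses to G — 2 pairwise wins.

2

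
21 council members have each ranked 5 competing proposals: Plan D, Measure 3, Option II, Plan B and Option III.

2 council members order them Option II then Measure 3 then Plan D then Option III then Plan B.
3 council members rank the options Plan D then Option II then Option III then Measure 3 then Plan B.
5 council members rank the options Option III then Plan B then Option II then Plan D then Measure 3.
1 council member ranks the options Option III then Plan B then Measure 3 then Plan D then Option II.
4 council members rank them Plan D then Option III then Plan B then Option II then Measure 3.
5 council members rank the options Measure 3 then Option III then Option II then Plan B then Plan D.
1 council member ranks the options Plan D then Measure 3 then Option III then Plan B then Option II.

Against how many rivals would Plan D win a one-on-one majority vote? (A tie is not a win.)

Plan D against each rival (21 council members):
Plan D vs Measure 3: Plan D is ranked higher on 3+5+4+1 = 13 ballots, Measure 3 on 8. Plan D wins 13–8.
Plan D vs Option II: 9 to 12, Option II.
Plan D vs Plan B: Plan D preferred on 2+3+4+1 = 10 ballots; Plan B wins 11–10.
Plan D vs Option III: Option III wins 11–10.
Plan D beats Measure 3; loses to Option II, Plan B, Option III — 1 pairwise win.

1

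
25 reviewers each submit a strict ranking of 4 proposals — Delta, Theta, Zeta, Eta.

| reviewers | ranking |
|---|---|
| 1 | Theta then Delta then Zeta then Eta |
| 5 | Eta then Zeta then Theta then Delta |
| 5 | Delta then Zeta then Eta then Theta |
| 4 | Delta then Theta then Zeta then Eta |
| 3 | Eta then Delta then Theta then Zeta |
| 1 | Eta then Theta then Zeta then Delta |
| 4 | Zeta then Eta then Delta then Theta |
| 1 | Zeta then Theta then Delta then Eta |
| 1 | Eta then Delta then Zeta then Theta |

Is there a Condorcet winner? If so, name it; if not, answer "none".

none

Pairwise majorities:
Delta vs Theta: 17 to 8, Delta.
Delta vs Zeta: Delta is ranked higher on 1+5+4+3+1 = 14 ballots, Zeta on 11. Delta wins 14–11.
Delta vs Eta: Delta preferred on 1+5+4+1 = 11 ballots; Eta wins 14–11.
Theta vs Zeta: 9 to 16, Zeta.
Theta vs Eta: 6 to 19, Eta.
Zeta vs Eta: 15 to 10, Zeta.
Every project loses at least once (Delta loses to Eta; Theta loses to Delta; Zeta loses to Delta; Eta loses to Zeta). The majority relation contains the cycle Delta > Zeta > Eta > Delta, so there is no Condorcet winner.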